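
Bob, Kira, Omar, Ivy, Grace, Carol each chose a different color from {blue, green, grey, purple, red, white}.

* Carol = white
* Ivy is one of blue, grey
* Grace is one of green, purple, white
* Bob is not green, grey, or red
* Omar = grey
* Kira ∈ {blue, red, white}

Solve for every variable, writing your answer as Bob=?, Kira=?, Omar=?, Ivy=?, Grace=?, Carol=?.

Bob=purple, Kira=red, Omar=grey, Ivy=blue, Grace=green, Carol=white

Omar's domain is down to {grey}, so Omar = grey. So Ivy can't be grey.
Ivy has just one choice, so Ivy = blue. Strike blue from Bob, Kira.
Carol has just one choice, so Carol = white. Remove white from Bob, Kira, Grace.
Bob's domain is down to {purple}, so Bob = purple. Strike purple from Grace.
Kira must be red (only option left).
Grace's domain is down to {green}, so Grace = green.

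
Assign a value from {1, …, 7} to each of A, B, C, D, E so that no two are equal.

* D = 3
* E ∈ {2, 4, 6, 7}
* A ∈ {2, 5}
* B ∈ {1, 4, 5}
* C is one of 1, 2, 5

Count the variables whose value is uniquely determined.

D's domain is down to {3}, so D = 3.
Determined: D=3. The other variables each still have more than one consistent value. That makes 1.

1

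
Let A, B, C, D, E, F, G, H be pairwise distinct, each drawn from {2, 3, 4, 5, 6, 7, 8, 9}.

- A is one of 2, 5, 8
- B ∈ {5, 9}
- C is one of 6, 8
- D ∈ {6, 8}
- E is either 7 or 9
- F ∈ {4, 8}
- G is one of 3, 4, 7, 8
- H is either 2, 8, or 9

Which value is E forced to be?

7

Among the 8 variables, 3 fits only G (and all 8 values in {2, 3, 4, 5, 6, 7, 8, 9} must be used), so G = 3.
The 7 still-open variables draw from only 7 values {2, 4, 5, 6, 7, 8, 9}, so each is used; only F can be 4, hence F = 4.
Among the 6 still-open variables, 7 fits only E (and all 6 values in {2, 5, 6, 7, 8, 9} must be used), so E = 7.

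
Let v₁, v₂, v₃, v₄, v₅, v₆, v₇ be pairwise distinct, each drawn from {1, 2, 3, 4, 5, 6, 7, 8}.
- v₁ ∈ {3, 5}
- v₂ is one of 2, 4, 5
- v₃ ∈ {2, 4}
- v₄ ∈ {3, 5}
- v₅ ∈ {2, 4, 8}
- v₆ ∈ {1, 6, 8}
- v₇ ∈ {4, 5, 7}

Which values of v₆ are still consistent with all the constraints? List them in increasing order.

1, 6

v₁ and v₄ share exactly the 2 values {3, 5}; by pigeonhole those values go to them, so strike 3, 5 from v₂, v₇.
v₂ and v₃ share exactly the 2 values {2, 4}; by pigeonhole those values go to them, so strike 2, 4 from v₅, v₇.
That leaves v₅ = 8. Strike 8 from v₆.
v₇ has just one choice, so v₇ = 7.
No further eliminations apply; v₆ can still be any of 1, 6.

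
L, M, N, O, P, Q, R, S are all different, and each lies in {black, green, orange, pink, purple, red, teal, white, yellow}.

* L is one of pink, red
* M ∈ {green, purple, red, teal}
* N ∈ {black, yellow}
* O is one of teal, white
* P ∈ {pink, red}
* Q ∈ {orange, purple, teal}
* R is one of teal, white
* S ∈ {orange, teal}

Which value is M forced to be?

L and P between them cover only {pink, red} — a naked pair. Remove those values from M.
The 2 variables O and R are confined to {teal, white}, which locks those values in; drop them from M, Q, S.
S must be orange (only option left). Remove orange from Q.
Q's domain is down to {purple}, so Q = purple. Strike purple from M.
So M = green.

green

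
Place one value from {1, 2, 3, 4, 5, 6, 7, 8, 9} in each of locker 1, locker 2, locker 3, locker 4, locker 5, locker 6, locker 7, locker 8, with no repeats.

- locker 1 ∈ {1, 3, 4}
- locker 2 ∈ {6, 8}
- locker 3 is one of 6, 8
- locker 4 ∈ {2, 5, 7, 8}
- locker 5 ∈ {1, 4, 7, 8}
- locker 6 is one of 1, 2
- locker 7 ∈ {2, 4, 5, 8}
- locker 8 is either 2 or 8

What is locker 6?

The 8 variables draw from only 8 values {1, 2, 3, 4, 5, 6, 7, 8}, so each is used; only locker 1 can be 3, hence locker 1 = 3.
locker 2 and locker 3 between them cover only {6, 8} — a naked pair. Remove those values from locker 4, locker 5, locker 7, locker 8.
locker 8 has just one choice, so locker 8 = 2. Strike 2 from locker 4, locker 6, locker 7.
So locker 6 = 1.

1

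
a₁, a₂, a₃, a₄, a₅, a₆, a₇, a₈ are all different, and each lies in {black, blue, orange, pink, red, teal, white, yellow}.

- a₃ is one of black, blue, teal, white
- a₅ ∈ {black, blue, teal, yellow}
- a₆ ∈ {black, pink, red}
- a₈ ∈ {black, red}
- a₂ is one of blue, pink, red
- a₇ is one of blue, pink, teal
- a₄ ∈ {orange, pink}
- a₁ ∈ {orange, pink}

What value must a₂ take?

blue

Among the 8 variables, white fits only a₃ (and all 8 values in {black, blue, orange, pink, red, teal, white, yellow} must be used), so a₃ = white.
Among the 7 still-open variables, yellow fits only a₅ (and all 7 values in {black, blue, orange, pink, red, teal, yellow} must be used), so a₅ = yellow.
The 6 still-open variables draw from only 6 values {black, blue, orange, pink, red, teal}, so each is used; only a₇ can be teal, hence a₇ = teal.
The 5 still-open variables together cover exactly {black, blue, orange, pink, red} — 5 values for 5 variables — and blue appears only in a₂'s list, so a₂ = blue.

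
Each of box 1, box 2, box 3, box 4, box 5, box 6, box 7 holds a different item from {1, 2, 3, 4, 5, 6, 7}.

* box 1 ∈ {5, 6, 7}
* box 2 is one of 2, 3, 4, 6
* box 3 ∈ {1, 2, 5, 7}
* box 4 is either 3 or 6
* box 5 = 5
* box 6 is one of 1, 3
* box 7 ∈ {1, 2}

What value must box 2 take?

box 5 has just one choice, so box 5 = 5. So box 1, box 3 can't be 5.
The 6 still-open variables draw from only 6 values {1, 2, 3, 4, 6, 7}, so each is used; only box 2 can be 4, hence box 2 = 4.

4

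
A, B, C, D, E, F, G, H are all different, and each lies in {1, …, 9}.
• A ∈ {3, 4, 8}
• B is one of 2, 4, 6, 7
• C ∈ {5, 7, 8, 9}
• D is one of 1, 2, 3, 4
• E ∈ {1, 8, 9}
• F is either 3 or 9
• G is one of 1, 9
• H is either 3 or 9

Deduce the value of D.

F and H between them cover only {3, 9} — a naked pair. Remove those values from A, C, D, E, G.
G's domain is down to {1}, so G = 1. Remove 1 from D, E.
E must be 8 (only option left). Remove 8 from A, C.
A's domain is down to {4}, so A = 4. Remove 4 from B, D.
So D = 2.

2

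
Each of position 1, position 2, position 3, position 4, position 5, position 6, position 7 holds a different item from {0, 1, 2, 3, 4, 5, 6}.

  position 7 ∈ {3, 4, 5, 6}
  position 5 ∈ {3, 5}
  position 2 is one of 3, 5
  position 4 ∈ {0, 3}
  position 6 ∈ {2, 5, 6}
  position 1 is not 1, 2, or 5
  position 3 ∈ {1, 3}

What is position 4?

0

The 7 variables draw from only 7 values {0, 1, 2, 3, 4, 5, 6}, so each is used; only position 3 can be 1, hence position 3 = 1.
Among the 6 still-open variables, 2 fits only position 6 (and all 6 values in {0, 2, 3, 4, 5, 6} must be used), so position 6 = 2.
The 2 variables position 2 and position 5 are confined to {3, 5}, which locks those values in; drop them from position 1, position 4, position 7.
So position 4 = 0.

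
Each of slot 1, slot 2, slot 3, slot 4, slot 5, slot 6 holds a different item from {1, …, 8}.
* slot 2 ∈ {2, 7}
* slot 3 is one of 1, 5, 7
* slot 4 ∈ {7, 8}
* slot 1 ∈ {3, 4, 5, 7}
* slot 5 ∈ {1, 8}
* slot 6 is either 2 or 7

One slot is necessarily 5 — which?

The 2 variables slot 2 and slot 6 are confined to {2, 7}, which locks those values in; drop them from slot 1, slot 3, slot 4.
slot 4 has just one choice, so slot 4 = 8. So slot 5 can't be 8.
slot 5's domain is down to {1}, so slot 5 = 1. Remove 1 from slot 3.

slot 3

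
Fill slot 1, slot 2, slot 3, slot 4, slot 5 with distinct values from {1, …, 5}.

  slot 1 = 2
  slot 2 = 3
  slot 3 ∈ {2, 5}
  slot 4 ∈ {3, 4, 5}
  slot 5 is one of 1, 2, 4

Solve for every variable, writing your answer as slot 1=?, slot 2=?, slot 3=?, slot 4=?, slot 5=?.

slot 1 must be 2 (only option left). Remove 2 from slot 3, slot 5.
That leaves slot 2 = 3. Eliminate 3 elsewhere: slot 4.
slot 3 has just one choice, so slot 3 = 5. Eliminate 5 elsewhere: slot 4.
slot 4 has just one choice, so slot 4 = 4. So slot 5 can't be 4.
That leaves slot 5 = 1.

slot 1=2, slot 2=3, slot 3=5, slot 4=4, slot 5=1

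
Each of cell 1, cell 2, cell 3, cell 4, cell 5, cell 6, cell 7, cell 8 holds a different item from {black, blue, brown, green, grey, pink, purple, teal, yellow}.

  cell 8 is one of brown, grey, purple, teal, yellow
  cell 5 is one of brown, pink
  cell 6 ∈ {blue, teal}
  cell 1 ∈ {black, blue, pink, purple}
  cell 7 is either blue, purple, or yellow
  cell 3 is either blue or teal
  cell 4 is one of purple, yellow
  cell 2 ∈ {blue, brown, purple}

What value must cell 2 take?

brown

The 8 variables together cover exactly {black, blue, brown, grey, pink, purple, teal, yellow} — 8 values for 8 variables — and black appears only in cell 1's list, so cell 1 = black.
The 7 still-open variables together cover exactly {blue, brown, grey, pink, purple, teal, yellow} — 7 values for 7 variables — and grey appears only in cell 8's list, so cell 8 = grey.
Among the 6 still-open variables, pink fits only cell 5 (and all 6 values in {blue, brown, pink, purple, teal, yellow} must be used), so cell 5 = pink.
Among the 5 still-open variables, brown fits only cell 2 (and all 5 values in {blue, brown, purple, teal, yellow} must be used), so cell 2 = brown.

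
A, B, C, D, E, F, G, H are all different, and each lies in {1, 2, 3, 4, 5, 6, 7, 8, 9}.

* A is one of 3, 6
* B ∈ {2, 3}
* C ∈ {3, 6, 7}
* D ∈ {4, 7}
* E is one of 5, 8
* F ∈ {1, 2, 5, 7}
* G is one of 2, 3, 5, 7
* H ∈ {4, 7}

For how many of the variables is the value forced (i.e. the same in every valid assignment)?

4

The 8 variables together cover exactly {1, 2, 3, 4, 5, 6, 7, 8} — 8 values for 8 variables — and 1 appears only in F's list, so F = 1.
Among the 7 still-open variables, 8 fits only E (and all 7 values in {2, 3, 4, 5, 6, 7, 8} must be used), so E = 8.
The 6 still-open variables together cover exactly {2, 3, 4, 5, 6, 7} — 6 values for 6 variables — and 5 appears only in G's list, so G = 5.
The 5 still-open variables together cover exactly {2, 3, 4, 6, 7} — 5 values for 5 variables — and 2 appears only in B's list, so B = 2.
D and H between them cover only {4, 7} — a naked pair. Remove those values from C.
Determined: B=2, E=8, F=1, G=5. The other variables each still have more than one consistent value. That makes 4.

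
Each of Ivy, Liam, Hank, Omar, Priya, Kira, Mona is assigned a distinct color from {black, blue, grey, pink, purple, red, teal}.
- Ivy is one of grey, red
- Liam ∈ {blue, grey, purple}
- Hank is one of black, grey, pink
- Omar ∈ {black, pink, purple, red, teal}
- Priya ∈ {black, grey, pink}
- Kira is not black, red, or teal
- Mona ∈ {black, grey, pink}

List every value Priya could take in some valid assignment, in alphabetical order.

Among the 7 variables, teal fits only Omar (and all 7 values in {black, blue, grey, pink, purple, red, teal} must be used), so Omar = teal.
The 6 still-open variables together cover exactly {black, blue, grey, pink, purple, red} — 6 values for 6 variables — and red appears only in Ivy's list, so Ivy = red.
Hank, Priya, Mona between them cover only {black, grey, pink} — a naked triple. Remove those values from Liam, Kira.
No further eliminations apply; Priya can still be any of black, grey, pink.

black, grey, pink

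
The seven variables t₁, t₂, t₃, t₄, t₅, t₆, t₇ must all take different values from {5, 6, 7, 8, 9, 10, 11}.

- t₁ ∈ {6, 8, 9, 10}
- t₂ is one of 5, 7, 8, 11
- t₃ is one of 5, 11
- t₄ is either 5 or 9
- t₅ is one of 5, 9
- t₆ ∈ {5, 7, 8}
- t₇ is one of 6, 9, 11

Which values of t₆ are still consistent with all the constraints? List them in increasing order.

7, 8

Among the 7 variables, 10 fits only t₁ (and all 7 values in {5, 6, 7, 8, 9, 10, 11} must be used), so t₁ = 10.
Among the 6 still-open variables, 6 fits only t₇ (and all 6 values in {5, 6, 7, 8, 9, 11} must be used), so t₇ = 6.
t₄ and t₅ between them cover only {5, 9} — a naked pair. Remove those values from t₂, t₃, t₆.
That leaves t₃ = 11. So t₂ can't be 11.
No further eliminations apply; t₆ can still be any of 7, 8.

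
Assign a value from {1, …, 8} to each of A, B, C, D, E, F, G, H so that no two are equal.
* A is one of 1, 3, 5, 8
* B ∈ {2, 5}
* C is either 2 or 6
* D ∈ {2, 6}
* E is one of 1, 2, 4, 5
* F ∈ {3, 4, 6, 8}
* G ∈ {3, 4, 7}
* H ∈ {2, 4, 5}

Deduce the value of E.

The 8 variables draw from only 8 values {1, 2, 3, 4, 5, 6, 7, 8}, so each is used; only G can be 7, hence G = 7.
C and D between them cover only {2, 6} — a naked pair. Remove those values from B, E, F, H.
That leaves B = 5. Remove 5 from A, E, H.
H must be 4 (only option left). Remove 4 from E, F.
So E = 1.

1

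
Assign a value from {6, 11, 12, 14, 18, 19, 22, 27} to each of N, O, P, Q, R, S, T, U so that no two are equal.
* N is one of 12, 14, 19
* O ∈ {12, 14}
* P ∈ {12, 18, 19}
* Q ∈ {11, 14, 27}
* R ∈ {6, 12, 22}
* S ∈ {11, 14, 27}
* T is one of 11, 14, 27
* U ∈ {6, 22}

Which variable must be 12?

O

The 8 variables together cover exactly {6, 11, 12, 14, 18, 19, 22, 27} — 8 values for 8 variables — and 18 appears only in P's list, so P = 18.
The 7 still-open variables together cover exactly {6, 11, 12, 14, 19, 22, 27} — 7 values for 7 variables — and 19 appears only in N's list, so N = 19.
Q, S, T share exactly the 3 values {11, 14, 27}; by pigeonhole those values go to them, so strike 11, 14, 27 from O.
So 12 goes to O.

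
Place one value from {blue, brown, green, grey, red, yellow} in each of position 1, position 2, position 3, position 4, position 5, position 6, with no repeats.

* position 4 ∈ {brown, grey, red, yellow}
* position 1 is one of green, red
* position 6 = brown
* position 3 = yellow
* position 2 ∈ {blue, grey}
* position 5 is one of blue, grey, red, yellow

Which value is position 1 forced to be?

position 3 must be yellow (only option left). So position 4, position 5 can't be yellow.
position 6's domain is down to {brown}, so position 6 = brown. Strike brown from position 4.
The 4 still-open variables together cover exactly {blue, green, grey, red} — 4 values for 4 variables — and green appears only in position 1's list, so position 1 = green.

green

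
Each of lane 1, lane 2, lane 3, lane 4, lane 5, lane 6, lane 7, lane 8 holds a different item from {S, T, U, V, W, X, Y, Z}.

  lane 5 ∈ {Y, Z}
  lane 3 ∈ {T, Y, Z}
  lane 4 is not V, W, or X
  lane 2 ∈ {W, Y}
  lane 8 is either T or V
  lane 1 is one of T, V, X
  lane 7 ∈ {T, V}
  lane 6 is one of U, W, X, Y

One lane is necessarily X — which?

lane 1

Among the 8 variables, S fits only lane 4 (and all 8 values in {S, T, U, V, W, X, Y, Z} must be used), so lane 4 = S.
The 7 still-open variables together cover exactly {T, U, V, W, X, Y, Z} — 7 values for 7 variables — and U appears only in lane 6's list, so lane 6 = U.
The 6 still-open variables draw from only 6 values {T, V, W, X, Y, Z}, so each is used; only lane 2 can be W, hence lane 2 = W.
The 5 still-open variables draw from only 5 values {T, V, X, Y, Z}, so each is used; only lane 1 can be X, hence lane 1 = X.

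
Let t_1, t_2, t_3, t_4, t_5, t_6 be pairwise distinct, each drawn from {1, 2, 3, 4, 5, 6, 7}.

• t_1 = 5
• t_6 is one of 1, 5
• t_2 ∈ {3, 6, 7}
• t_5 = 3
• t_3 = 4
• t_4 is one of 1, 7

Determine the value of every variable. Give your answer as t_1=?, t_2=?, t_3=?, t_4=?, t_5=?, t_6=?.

t_1 must be 5 (only option left). Strike 5 from t_6.
t_3's domain is down to {4}, so t_3 = 4.
t_5 must be 3 (only option left). So t_2 can't be 3.
That leaves t_6 = 1. Remove 1 from t_4.
t_4 must be 7 (only option left). Strike 7 from t_2.
t_2's domain is down to {6}, so t_2 = 6.

t_1=5, t_2=6, t_3=4, t_4=7, t_5=3, t_6=1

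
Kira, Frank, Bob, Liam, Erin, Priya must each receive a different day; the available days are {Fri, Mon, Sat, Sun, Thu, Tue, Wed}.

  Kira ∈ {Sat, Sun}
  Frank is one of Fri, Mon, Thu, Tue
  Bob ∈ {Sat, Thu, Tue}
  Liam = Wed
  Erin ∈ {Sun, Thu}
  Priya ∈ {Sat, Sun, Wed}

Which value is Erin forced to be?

Thu

Liam's domain is down to {Wed}, so Liam = Wed. Strike Wed from Priya.
The 2 variables Kira and Priya are confined to {Sat, Sun}, which locks those values in; drop them from Bob, Erin.
So Erin = Thu.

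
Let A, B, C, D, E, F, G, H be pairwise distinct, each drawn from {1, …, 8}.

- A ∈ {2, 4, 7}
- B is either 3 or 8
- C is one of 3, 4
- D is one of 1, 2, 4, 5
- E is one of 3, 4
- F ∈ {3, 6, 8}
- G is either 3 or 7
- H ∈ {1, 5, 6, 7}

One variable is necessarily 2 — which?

C and E share exactly the 2 values {3, 4}; by pigeonhole those values go to them, so strike 3, 4 from A, B, D, F, G.
That leaves B = 8. Remove 8 from F.
F has just one choice, so F = 6. So H can't be 6.
G must be 7 (only option left). So A, H can't be 7.
So 2 goes to A.

A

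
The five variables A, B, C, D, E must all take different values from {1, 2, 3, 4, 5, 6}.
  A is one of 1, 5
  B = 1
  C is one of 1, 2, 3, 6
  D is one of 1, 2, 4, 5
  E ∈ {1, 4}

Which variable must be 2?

B's domain is down to {1}, so B = 1. So A, C, D, E can't be 1.
E's domain is down to {4}, so E = 4. So D can't be 4.
A must be 5 (only option left). Remove 5 from D.
So 2 goes to D.

D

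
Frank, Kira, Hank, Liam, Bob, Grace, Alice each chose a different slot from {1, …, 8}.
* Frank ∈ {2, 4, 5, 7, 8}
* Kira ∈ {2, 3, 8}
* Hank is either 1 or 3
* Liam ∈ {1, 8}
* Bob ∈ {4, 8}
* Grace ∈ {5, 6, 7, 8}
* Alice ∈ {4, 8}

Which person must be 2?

Bob and Alice between them cover only {4, 8} — a naked pair. Remove those values from Frank, Kira, Liam, Grace.
Liam must be 1 (only option left). Eliminate 1 elsewhere: Hank.
That leaves Hank = 3. So Kira can't be 3.
So 2 goes to Kira.

Kira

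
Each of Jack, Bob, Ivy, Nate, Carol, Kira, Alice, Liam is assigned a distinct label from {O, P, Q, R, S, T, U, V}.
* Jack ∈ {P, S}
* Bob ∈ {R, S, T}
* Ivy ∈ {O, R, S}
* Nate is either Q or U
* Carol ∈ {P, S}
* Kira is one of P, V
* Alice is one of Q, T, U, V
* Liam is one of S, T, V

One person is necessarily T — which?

The 8 variables together cover exactly {O, P, Q, R, S, T, U, V} — 8 values for 8 variables — and O appears only in Ivy's list, so Ivy = O.
Among the 7 still-open variables, R fits only Bob (and all 7 values in {P, Q, R, S, T, U, V} must be used), so Bob = R.
Jack and Carol share exactly the 2 values {P, S}; by pigeonhole those values go to them, so strike P, S from Kira, Liam.
Kira must be V (only option left). Eliminate V elsewhere: Alice, Liam.
So T goes to Liam.

Liam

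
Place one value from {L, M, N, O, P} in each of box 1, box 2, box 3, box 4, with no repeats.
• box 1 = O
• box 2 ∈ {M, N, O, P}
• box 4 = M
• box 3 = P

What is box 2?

N

box 1's domain is down to {O}, so box 1 = O. So box 2 can't be O.
box 3 must be P (only option left). So box 2 can't be P.
That leaves box 4 = M. Strike M from box 2.
So box 2 = N.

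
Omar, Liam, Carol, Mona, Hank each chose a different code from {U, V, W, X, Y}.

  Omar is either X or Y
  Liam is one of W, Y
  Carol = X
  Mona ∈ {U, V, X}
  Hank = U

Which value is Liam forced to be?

Carol must be X (only option left). Eliminate X elsewhere: Omar, Mona.
That leaves Hank = U. So Mona can't be U.
Omar must be Y (only option left). Eliminate Y elsewhere: Liam.
So Liam = W.

W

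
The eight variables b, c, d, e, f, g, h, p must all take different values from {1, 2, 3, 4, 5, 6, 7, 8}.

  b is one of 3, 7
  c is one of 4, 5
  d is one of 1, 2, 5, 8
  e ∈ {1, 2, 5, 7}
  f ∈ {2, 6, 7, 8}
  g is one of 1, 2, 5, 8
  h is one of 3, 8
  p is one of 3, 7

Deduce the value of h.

8

The 8 variables draw from only 8 values {1, 2, 3, 4, 5, 6, 7, 8}, so each is used; only c can be 4, hence c = 4.
The 7 still-open variables together cover exactly {1, 2, 3, 5, 6, 7, 8} — 7 values for 7 variables — and 6 appears only in f's list, so f = 6.
b and p between them cover only {3, 7} — a naked pair. Remove those values from e, h.
So h = 8.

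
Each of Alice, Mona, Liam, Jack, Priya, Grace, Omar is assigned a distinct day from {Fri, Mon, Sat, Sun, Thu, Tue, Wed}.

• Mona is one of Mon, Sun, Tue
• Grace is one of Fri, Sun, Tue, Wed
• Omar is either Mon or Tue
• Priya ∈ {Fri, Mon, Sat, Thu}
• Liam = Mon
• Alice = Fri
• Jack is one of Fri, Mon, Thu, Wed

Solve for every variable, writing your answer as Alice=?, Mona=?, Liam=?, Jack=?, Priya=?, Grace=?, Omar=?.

Alice=Fri, Mona=Sun, Liam=Mon, Jack=Thu, Priya=Sat, Grace=Wed, Omar=Tue

Alice has just one choice, so Alice = Fri. So Jack, Priya, Grace can't be Fri.
Liam has just one choice, so Liam = Mon. Remove Mon from Mona, Jack, Priya, Omar.
That leaves Omar = Tue. Strike Tue from Mona, Grace.
Mona's domain is down to {Sun}, so Mona = Sun. So Grace can't be Sun.
Grace's domain is down to {Wed}, so Grace = Wed. Strike Wed from Jack.
That leaves Jack = Thu. Remove Thu from Priya.
Priya must be Sat (only option left).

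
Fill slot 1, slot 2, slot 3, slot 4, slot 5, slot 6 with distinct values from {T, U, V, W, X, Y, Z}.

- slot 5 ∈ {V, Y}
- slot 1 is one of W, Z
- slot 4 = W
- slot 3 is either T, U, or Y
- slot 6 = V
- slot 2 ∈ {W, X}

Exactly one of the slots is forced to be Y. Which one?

slot 4's domain is down to {W}, so slot 4 = W. So slot 1, slot 2 can't be W.
That leaves slot 6 = V. Remove V from slot 5.
So Y goes to slot 5.

slot 5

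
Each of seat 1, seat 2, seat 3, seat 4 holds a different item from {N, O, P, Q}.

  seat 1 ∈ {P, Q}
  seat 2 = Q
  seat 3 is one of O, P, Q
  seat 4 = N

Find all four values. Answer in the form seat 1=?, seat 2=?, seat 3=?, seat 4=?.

seat 2's domain is down to {Q}, so seat 2 = Q. Remove Q from seat 1, seat 3.
That leaves seat 4 = N.
seat 1 must be P (only option left). Remove P from seat 3.
seat 3's domain is down to {O}, so seat 3 = O.

seat 1=P, seat 2=Q, seat 3=O, seat 4=N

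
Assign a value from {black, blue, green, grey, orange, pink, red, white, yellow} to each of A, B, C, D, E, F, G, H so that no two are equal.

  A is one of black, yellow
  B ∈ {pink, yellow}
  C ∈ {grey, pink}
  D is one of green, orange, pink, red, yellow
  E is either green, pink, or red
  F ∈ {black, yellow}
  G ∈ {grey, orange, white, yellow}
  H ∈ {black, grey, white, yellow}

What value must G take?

A and F share exactly the 2 values {black, yellow}; by pigeonhole those values go to them, so strike black, yellow from B, D, G, H.
B must be pink (only option left). Remove pink from C, D, E.
That leaves C = grey. So G, H can't be grey.
H's domain is down to {white}, so H = white. Strike white from G.
So G = orange.

orange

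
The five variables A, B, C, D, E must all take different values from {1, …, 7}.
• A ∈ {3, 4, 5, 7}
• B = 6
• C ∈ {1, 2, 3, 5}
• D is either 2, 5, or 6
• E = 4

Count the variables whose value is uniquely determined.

B has just one choice, so B = 6. Remove 6 from D.
E must be 4 (only option left). Eliminate 4 elsewhere: A.
Determined: B=6, E=4. The other variables each still have more than one consistent value. That makes 2.

2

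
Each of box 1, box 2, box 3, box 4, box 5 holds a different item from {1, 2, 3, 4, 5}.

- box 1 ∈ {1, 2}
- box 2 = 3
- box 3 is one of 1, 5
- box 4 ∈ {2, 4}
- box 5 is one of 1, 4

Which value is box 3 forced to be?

5

box 2 has just one choice, so box 2 = 3.
The 4 still-open variables draw from only 4 values {1, 2, 4, 5}, so each is used; only box 3 can be 5, hence box 3 = 5.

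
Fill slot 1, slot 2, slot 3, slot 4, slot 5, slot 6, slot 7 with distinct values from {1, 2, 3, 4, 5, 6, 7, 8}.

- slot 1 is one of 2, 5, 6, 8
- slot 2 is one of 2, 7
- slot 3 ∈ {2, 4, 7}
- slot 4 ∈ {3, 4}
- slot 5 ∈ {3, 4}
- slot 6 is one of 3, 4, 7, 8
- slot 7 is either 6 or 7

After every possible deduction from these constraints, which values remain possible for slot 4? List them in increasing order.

Among the 7 variables, 5 fits only slot 1 (and all 7 values in {2, 3, 4, 5, 6, 7, 8} must be used), so slot 1 = 5.
The 6 still-open variables together cover exactly {2, 3, 4, 6, 7, 8} — 6 values for 6 variables — and 6 appears only in slot 7's list, so slot 7 = 6.
Among the 5 still-open variables, 8 fits only slot 6 (and all 5 values in {2, 3, 4, 7, 8} must be used), so slot 6 = 8.
slot 4 and slot 5 between them cover only {3, 4} — a naked pair. Remove those values from slot 3.
No further eliminations apply; slot 4 can still be any of 3, 4.

3, 4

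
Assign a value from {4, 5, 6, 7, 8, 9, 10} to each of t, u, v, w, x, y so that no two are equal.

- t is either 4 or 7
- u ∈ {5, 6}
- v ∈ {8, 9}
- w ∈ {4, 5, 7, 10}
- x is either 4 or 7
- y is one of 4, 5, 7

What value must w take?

t and x share exactly the 2 values {4, 7}; by pigeonhole those values go to them, so strike 4, 7 from w, y.
y has just one choice, so y = 5. So u, w can't be 5.
So w = 10.

10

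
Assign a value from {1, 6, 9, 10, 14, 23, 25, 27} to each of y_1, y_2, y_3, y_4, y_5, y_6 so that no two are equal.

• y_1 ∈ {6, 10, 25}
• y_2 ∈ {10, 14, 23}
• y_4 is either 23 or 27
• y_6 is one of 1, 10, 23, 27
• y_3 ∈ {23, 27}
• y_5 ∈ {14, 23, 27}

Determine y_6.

y_3 and y_4 share exactly the 2 values {23, 27}; by pigeonhole those values go to them, so strike 23, 27 from y_2, y_5, y_6.
y_5 has just one choice, so y_5 = 14. Strike 14 from y_2.
That leaves y_2 = 10. Strike 10 from y_1, y_6.
So y_6 = 1.

1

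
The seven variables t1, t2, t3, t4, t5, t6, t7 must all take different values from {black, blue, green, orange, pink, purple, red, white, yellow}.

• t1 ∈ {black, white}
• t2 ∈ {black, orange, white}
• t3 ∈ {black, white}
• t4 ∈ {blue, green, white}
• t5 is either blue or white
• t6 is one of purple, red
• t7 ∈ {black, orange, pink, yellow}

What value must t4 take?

green

The 2 variables t1 and t3 are confined to {black, white}, which locks those values in; drop them from t2, t4, t5, t7.
That leaves t2 = orange. Eliminate orange elsewhere: t7.
t5 must be blue (only option left). So t4 can't be blue.
So t4 = green.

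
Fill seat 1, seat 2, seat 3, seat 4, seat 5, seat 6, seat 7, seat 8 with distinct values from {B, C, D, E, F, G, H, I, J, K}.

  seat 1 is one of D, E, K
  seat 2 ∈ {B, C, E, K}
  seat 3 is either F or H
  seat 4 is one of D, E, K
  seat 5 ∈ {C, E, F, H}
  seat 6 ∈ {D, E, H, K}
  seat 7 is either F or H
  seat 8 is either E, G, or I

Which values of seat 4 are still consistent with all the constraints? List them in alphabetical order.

The 2 variables seat 3 and seat 7 are confined to {F, H}, which locks those values in; drop them from seat 5, seat 6.
seat 1, seat 4, seat 6 between them cover only {D, E, K} — a naked triple. Remove those values from seat 2, seat 5, seat 8.
seat 5's domain is down to {C}, so seat 5 = C. Eliminate C elsewhere: seat 2.
seat 2's domain is down to {B}, so seat 2 = B.
No further eliminations apply; seat 4 can still be any of D, E, K.

D, E, K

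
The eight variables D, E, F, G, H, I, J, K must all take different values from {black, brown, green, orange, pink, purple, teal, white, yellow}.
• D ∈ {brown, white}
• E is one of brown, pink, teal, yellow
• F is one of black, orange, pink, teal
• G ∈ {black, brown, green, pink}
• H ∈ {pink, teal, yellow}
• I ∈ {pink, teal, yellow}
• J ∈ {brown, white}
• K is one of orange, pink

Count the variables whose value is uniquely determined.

Among the 8 variables, green fits only G (and all 8 values in {black, brown, green, orange, pink, teal, white, yellow} must be used), so G = green.
The 7 still-open variables draw from only 7 values {black, brown, orange, pink, teal, white, yellow}, so each is used; only F can be black, hence F = black.
The 6 still-open variables together cover exactly {brown, orange, pink, teal, white, yellow} — 6 values for 6 variables — and orange appears only in K's list, so K = orange.
D and J between them cover only {brown, white} — a naked pair. Remove those values from E.
Determined: F=black, G=green, K=orange. The other variables each still have more than one consistent value. That makes 3.

3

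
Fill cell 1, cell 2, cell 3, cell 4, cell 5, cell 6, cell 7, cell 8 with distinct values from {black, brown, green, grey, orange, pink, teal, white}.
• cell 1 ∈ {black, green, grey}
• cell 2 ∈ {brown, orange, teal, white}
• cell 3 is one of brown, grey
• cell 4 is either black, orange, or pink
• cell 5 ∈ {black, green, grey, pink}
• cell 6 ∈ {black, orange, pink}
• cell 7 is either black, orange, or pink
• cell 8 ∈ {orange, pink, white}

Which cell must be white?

cell 8

Among the 8 variables, teal fits only cell 2 (and all 8 values in {black, brown, green, grey, orange, pink, teal, white} must be used), so cell 2 = teal.
The 7 still-open variables draw from only 7 values {black, brown, green, grey, orange, pink, white}, so each is used; only cell 3 can be brown, hence cell 3 = brown.
Among the 6 still-open variables, white fits only cell 8 (and all 6 values in {black, green, grey, orange, pink, white} must be used), so cell 8 = white.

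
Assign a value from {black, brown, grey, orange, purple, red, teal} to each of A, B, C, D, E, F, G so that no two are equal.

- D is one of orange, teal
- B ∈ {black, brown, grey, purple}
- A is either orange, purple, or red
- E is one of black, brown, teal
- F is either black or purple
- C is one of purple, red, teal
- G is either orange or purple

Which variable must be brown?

The 7 variables draw from only 7 values {black, brown, grey, orange, purple, red, teal}, so each is used; only B can be grey, hence B = grey.
Among the 6 still-open variables, brown fits only E (and all 6 values in {black, brown, orange, purple, red, teal} must be used), so E = brown.

E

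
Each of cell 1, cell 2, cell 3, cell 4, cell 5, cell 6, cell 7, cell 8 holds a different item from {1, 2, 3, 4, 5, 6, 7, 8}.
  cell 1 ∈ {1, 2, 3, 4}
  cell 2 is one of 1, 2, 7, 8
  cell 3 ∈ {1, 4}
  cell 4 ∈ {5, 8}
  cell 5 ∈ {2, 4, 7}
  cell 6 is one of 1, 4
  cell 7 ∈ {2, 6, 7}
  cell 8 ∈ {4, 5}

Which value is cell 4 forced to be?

Among the 8 variables, 3 fits only cell 1 (and all 8 values in {1, 2, 3, 4, 5, 6, 7, 8} must be used), so cell 1 = 3.
Among the 7 still-open variables, 6 fits only cell 7 (and all 7 values in {1, 2, 4, 5, 6, 7, 8} must be used), so cell 7 = 6.
cell 3 and cell 6 share exactly the 2 values {1, 4}; by pigeonhole those values go to them, so strike 1, 4 from cell 2, cell 5, cell 8.
cell 8's domain is down to {5}, so cell 8 = 5. Strike 5 from cell 4.
So cell 4 = 8.

8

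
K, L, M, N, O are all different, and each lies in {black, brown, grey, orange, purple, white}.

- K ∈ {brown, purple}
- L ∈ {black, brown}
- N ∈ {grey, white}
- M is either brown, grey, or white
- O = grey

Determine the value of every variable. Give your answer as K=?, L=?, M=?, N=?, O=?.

O has just one choice, so O = grey. Remove grey from M, N.
That leaves N = white. Eliminate white elsewhere: M.
M's domain is down to {brown}, so M = brown. Strike brown from K, L.
K must be purple (only option left).
L must be black (only option left).

K=purple, L=black, M=brown, N=white, O=grey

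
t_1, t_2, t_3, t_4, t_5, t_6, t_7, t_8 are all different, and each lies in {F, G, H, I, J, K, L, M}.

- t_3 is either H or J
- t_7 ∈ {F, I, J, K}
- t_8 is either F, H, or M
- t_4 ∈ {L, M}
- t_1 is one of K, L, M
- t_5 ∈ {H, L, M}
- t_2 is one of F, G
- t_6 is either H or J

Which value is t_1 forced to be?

Among the 8 variables, G fits only t_2 (and all 8 values in {F, G, H, I, J, K, L, M} must be used), so t_2 = G.
The 7 still-open variables draw from only 7 values {F, H, I, J, K, L, M}, so each is used; only t_7 can be I, hence t_7 = I.
The 6 still-open variables draw from only 6 values {F, H, J, K, L, M}, so each is used; only t_8 can be F, hence t_8 = F.
The 5 still-open variables together cover exactly {H, J, K, L, M} — 5 values for 5 variables — and K appears only in t_1's list, so t_1 = K.

K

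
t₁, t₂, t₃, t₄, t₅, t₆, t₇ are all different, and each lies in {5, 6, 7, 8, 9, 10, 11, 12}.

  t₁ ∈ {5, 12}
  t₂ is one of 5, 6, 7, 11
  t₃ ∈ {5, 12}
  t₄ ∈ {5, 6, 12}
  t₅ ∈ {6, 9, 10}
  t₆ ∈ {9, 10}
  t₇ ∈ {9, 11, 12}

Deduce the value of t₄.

The 7 variables together cover exactly {5, 6, 7, 9, 10, 11, 12} — 7 values for 7 variables — and 7 appears only in t₂'s list, so t₂ = 7.
The 6 still-open variables draw from only 6 values {5, 6, 9, 10, 11, 12}, so each is used; only t₇ can be 11, hence t₇ = 11.
t₁ and t₃ between them cover only {5, 12} — a naked pair. Remove those values from t₄.
So t₄ = 6.

6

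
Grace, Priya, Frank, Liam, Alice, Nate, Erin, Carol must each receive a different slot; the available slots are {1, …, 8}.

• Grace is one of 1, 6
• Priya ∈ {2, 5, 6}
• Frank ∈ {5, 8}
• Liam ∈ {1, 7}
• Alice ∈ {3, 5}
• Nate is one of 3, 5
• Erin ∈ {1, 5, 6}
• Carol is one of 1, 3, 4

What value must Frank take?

The 8 variables draw from only 8 values {1, 2, 3, 4, 5, 6, 7, 8}, so each is used; only Priya can be 2, hence Priya = 2.
The 7 still-open variables draw from only 7 values {1, 3, 4, 5, 6, 7, 8}, so each is used; only Carol can be 4, hence Carol = 4.
The 6 still-open variables together cover exactly {1, 3, 5, 6, 7, 8} — 6 values for 6 variables — and 7 appears only in Liam's list, so Liam = 7.
The 5 still-open variables draw from only 5 values {1, 3, 5, 6, 8}, so each is used; only Frank can be 8, hence Frank = 8.

8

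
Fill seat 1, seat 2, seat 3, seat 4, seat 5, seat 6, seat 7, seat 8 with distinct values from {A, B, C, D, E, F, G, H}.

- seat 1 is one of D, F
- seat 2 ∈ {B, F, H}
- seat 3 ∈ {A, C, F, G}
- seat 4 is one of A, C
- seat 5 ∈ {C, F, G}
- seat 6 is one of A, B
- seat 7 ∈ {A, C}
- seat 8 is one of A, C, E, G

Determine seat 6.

The 8 variables draw from only 8 values {A, B, C, D, E, F, G, H}, so each is used; only seat 1 can be D, hence seat 1 = D.
The 7 still-open variables together cover exactly {A, B, C, E, F, G, H} — 7 values for 7 variables — and E appears only in seat 8's list, so seat 8 = E.
Among the 6 still-open variables, H fits only seat 2 (and all 6 values in {A, B, C, F, G, H} must be used), so seat 2 = H.
The 5 still-open variables draw from only 5 values {A, B, C, F, G}, so each is used; only seat 6 can be B, hence seat 6 = B.

B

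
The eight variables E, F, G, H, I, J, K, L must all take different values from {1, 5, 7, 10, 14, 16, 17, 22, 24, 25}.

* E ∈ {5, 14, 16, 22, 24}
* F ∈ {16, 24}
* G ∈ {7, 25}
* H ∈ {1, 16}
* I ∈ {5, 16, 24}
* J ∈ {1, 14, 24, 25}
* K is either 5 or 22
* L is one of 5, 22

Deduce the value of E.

14

Among the 8 variables, 7 fits only G (and all 8 values in {1, 5, 7, 14, 16, 22, 24, 25} must be used), so G = 7.
The 7 still-open variables draw from only 7 values {1, 5, 14, 16, 22, 24, 25}, so each is used; only J can be 25, hence J = 25.
Among the 6 still-open variables, 1 fits only H (and all 6 values in {1, 5, 14, 16, 22, 24} must be used), so H = 1.
Among the 5 still-open variables, 14 fits only E (and all 5 values in {5, 14, 16, 22, 24} must be used), so E = 14.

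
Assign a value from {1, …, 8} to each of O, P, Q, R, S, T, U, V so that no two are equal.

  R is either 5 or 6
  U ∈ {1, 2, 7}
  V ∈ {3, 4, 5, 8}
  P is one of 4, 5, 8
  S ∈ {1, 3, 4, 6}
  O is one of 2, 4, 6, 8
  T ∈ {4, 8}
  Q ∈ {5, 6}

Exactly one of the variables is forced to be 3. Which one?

V

The 8 variables together cover exactly {1, 2, 3, 4, 5, 6, 7, 8} — 8 values for 8 variables — and 7 appears only in U's list, so U = 7.
The 7 still-open variables together cover exactly {1, 2, 3, 4, 5, 6, 8} — 7 values for 7 variables — and 1 appears only in S's list, so S = 1.
The 6 still-open variables together cover exactly {2, 3, 4, 5, 6, 8} — 6 values for 6 variables — and 2 appears only in O's list, so O = 2.
Among the 5 still-open variables, 3 fits only V (and all 5 values in {3, 4, 5, 6, 8} must be used), so V = 3.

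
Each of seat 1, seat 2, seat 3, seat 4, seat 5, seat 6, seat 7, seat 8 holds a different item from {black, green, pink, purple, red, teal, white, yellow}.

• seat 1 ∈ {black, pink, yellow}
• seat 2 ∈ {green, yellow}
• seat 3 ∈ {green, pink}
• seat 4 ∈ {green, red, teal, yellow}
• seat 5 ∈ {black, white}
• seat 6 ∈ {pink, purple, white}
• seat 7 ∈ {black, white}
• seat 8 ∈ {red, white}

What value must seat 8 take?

Among the 8 variables, purple fits only seat 6 (and all 8 values in {black, green, pink, purple, red, teal, white, yellow} must be used), so seat 6 = purple.
Among the 7 still-open variables, teal fits only seat 4 (and all 7 values in {black, green, pink, red, teal, white, yellow} must be used), so seat 4 = teal.
The 6 still-open variables draw from only 6 values {black, green, pink, red, white, yellow}, so each is used; only seat 8 can be red, hence seat 8 = red.

red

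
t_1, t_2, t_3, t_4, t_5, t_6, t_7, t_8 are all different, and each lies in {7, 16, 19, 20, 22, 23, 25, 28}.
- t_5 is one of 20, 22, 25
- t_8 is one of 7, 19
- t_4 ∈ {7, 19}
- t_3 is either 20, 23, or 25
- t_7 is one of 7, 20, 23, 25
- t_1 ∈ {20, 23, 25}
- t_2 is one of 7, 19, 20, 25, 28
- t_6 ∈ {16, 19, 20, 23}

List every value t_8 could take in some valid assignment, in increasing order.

7, 19

The 8 variables together cover exactly {7, 16, 19, 20, 22, 23, 25, 28} — 8 values for 8 variables — and 16 appears only in t_6's list, so t_6 = 16.
The 7 still-open variables draw from only 7 values {7, 19, 20, 22, 23, 25, 28}, so each is used; only t_5 can be 22, hence t_5 = 22.
Among the 6 still-open variables, 28 fits only t_2 (and all 6 values in {7, 19, 20, 23, 25, 28} must be used), so t_2 = 28.
t_4 and t_8 between them cover only {7, 19} — a naked pair. Remove those values from t_7.
No further eliminations apply; t_8 can still be any of 7, 19.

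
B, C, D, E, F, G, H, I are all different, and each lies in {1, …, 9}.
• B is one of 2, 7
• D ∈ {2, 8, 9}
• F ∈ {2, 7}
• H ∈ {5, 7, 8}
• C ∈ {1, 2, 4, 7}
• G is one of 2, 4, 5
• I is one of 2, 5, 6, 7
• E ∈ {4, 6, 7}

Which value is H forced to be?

The 8 variables together cover exactly {1, 2, 4, 5, 6, 7, 8, 9} — 8 values for 8 variables — and 1 appears only in C's list, so C = 1.
Among the 7 still-open variables, 9 fits only D (and all 7 values in {2, 4, 5, 6, 7, 8, 9} must be used), so D = 9.
The 6 still-open variables draw from only 6 values {2, 4, 5, 6, 7, 8}, so each is used; only H can be 8, hence H = 8.

8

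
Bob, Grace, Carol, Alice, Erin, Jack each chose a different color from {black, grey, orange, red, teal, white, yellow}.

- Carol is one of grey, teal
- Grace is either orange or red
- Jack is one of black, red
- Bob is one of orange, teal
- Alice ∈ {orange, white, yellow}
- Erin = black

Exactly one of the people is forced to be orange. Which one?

Erin has just one choice, so Erin = black. So Jack can't be black.
That leaves Jack = red. So Grace can't be red.
So orange goes to Grace.

Grace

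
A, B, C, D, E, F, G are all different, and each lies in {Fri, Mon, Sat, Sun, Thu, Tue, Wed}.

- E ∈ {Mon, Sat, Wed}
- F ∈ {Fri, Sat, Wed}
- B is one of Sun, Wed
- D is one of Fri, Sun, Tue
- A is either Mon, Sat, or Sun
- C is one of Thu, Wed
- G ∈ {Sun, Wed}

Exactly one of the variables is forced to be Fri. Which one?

F

The 7 variables draw from only 7 values {Fri, Mon, Sat, Sun, Thu, Tue, Wed}, so each is used; only C can be Thu, hence C = Thu.
Among the 6 still-open variables, Tue fits only D (and all 6 values in {Fri, Mon, Sat, Sun, Tue, Wed} must be used), so D = Tue.
The 5 still-open variables draw from only 5 values {Fri, Mon, Sat, Sun, Wed}, so each is used; only F can be Fri, hence F = Fri.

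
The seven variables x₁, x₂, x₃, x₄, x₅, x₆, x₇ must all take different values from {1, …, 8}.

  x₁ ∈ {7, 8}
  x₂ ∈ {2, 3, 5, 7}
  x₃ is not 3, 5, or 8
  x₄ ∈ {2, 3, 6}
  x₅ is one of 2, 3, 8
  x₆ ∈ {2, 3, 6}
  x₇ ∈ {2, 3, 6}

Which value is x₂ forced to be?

x₄, x₆, x₇ between them cover only {2, 3, 6} — a naked triple. Remove those values from x₂, x₃, x₅.
That leaves x₅ = 8. Remove 8 from x₁.
That leaves x₁ = 7. So x₂, x₃ can't be 7.
So x₂ = 5.

5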